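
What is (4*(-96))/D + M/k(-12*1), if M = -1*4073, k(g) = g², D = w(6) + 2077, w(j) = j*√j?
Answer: -17684602841/621174672 + 2304*√6/4313713 ≈ -28.468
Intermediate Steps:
w(j) = j^(3/2)
D = 2077 + 6*√6 (D = 6^(3/2) + 2077 = 6*√6 + 2077 = 2077 + 6*√6 ≈ 2091.7)
M = -4073
(4*(-96))/D + M/k(-12*1) = (4*(-96))/(2077 + 6*√6) - 4073/((-12*1)²) = -384/(2077 + 6*√6) - 4073/((-12)²) = -384/(2077 + 6*√6) - 4073/144 = -4073/144 - 384/(2077 + 6*√6)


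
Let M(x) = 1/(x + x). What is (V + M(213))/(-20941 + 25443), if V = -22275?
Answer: -9489149/1917852 ≈ -4.9478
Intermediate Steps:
M(x) = 1/(2*x)
(V + M(213))/(-20941 + 25443) = (-22275 + (½)/213)/(-20941 + 25443) = (-22275 + (½)*(1/213))/4502 = (-22275 + 1/426)*(1/4502) = -9489149/426*1/4502 = -9489149/1917852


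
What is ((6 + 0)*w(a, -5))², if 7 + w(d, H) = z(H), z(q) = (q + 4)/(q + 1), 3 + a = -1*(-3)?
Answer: 6561/4 ≈ 1640.3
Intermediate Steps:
a = 0 (a = -3 - 1*(-3) = -3 + 3 = 0)
z(q) = (4 + q)/(1 + q)
w(d, H) = -7 + (4 + H)/(1 + H)
((6 + 0)*w(a, -5))² = ((6 + 0)*(3*(-1 - 2*(-5))/(1 - 5)))² = (6*(3*(-1 + 10)/(-4)))² = (6*(3*(-¼)*9))² = (6*(-27/4))² = (-81/2)² = 6561/4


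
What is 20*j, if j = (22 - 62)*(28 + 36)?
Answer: -51200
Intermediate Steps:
j = -2560 (j = -40*64 = -2560)
20*j = 20*(-2560) = -51200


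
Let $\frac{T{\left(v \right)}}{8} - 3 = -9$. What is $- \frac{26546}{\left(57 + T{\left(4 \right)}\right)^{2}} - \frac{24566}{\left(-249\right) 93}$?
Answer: $- \frac{68081764}{208413} \approx -326.67$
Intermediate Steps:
$T{\left(v \right)} = -48$ ($T{\left(v \right)} = 24 + 8 \left(-9\right) = 24 - 72 = -48$)
$- \frac{26546}{\left(57 + T{\left(4 \right)}\right)^{2}} - \frac{24566}{\left(-249\right) 93} = - \frac{26546}{\left(57 - 48\right)^{2}} - \frac{24566}{\left(-249\right) 93} = - \frac{26546}{9^{2}} - \frac{24566}{-23157} = - \frac{26546}{81} - - \frac{24566}{23157} = \left(-26546\right) \frac{1}{81} + \frac{24566}{23157} = - \frac{26546}{81} + \frac{24566}{23157} = - \frac{68081764}{208413}$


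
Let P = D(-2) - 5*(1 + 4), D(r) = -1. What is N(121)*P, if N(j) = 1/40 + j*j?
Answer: -7613333/20 ≈ -3.8067e+5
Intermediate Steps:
N(j) = 1/40 + j**2
P = -26 (P = -1 - 5*(1 + 4) = -1 - 5*5 = -1 - 25 = -26)
N(121)*P = (1/40 + 121**2)*(-26) = (1/40 + 14641)*(-26) = (585641/40)*(-26) = -7613333/20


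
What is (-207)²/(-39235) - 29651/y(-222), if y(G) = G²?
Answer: -3275127101/1933657740 ≈ -1.6937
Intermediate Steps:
(-207)²/(-39235) - 29651/y(-222) = (-207)²/(-39235) - 29651/((-222)²) = 42849*(-1/39235) - 29651/49284 = -42849/39235 - 29651*1/49284 = -42849/39235 - 29651/49284 = -3275127101/1933657740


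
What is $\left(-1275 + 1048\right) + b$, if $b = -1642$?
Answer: $-1869$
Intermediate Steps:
$\left(-1275 + 1048\right) + b = \left(-1275 + 1048\right) - 1642 = -227 - 1642 = -1869$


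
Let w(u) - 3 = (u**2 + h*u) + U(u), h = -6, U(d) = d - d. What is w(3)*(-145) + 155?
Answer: 1025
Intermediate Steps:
U(d) = 0
w(u) = 3 + u**2 - 6*u (w(u) = 3 + ((u**2 - 6*u) + 0) = 3 + (u**2 - 6*u) = 3 + u**2 - 6*u)
w(3)*(-145) + 155 = (3 + 3**2 - 6*3)*(-145) + 155 = (3 + 9 - 18)*(-145) + 155 = -6*(-145) + 155 = 870 + 155 = 1025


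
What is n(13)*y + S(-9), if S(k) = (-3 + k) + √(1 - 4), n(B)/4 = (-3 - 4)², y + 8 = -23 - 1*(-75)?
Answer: 8612 + I*√3 ≈ 8612.0 + 1.732*I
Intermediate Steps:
y = 44 (y = -8 + (-23 - 1*(-75)) = -8 + (-23 + 75) = -8 + 52 = 44)
n(B) = 196 (n(B) = 4*(-3 - 4)² = 4*(-7)² = 4*49 = 196)
S(k) = -3 + k + I*√3 (S(k) = (-3 + k) + √(-3) = (-3 + k) + I*√3 = -3 + k + I*√3)
n(13)*y + S(-9) = 196*44 + (-3 - 9 + I*√3) = 8624 + (-12 + I*√3) = 8612 + I*√3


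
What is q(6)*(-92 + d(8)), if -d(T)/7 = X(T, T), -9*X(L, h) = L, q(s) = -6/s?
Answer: 772/9 ≈ 85.778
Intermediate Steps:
X(L, h) = -L/9
d(T) = 7*T/9 (d(T) = -(-7)*T/9 = 7*T/9)
q(6)*(-92 + d(8)) = (-6/6)*(-92 + (7/9)*8) = (-6*1/6)*(-92 + 56/9) = -1*(-772/9) = 772/9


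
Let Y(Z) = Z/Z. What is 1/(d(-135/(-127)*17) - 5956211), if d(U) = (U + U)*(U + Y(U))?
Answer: -16129/96056610239 ≈ -1.6791e-7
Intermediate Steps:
Y(Z) = 1
d(U) = 2*U*(1 + U) (d(U) = (U + U)*(U + 1) = (2*U)*(1 + U) = 2*U*(1 + U))
1/(d(-135/(-127)*17) - 5956211) = 1/(2*(-135/(-127)*17)*(1 - 135/(-127)*17) - 5956211) = 1/(2*(-135*(-1/127)*17)*(1 - 135*(-1/127)*17) - 5956211) = 1/(2*((135/127)*17)*(1 + (135/127)*17) - 5956211) = 1/(2*(2295/127)*(1 + 2295/127) - 5956211) = 1/(2*(2295/127)*(2422/127) - 5956211) = 1/(11116980/16129 - 5956211) = 1/(-96056610239/16129) = -16129/96056610239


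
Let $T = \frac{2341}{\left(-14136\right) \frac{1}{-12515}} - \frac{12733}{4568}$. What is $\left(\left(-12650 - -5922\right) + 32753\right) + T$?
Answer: $\frac{113385643177}{4035828} \approx 28095.0$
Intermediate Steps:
$T = \frac{8353219477}{4035828}$ ($T = \frac{2341}{\left(-14136\right) \left(- \frac{1}{12515}\right)} - \frac{12733}{4568} = \frac{2341}{\frac{14136}{12515}} - \frac{12733}{4568} = 2341 \cdot \frac{12515}{14136} - \frac{12733}{4568} = \frac{29297615}{14136} - \frac{12733}{4568} = \frac{8353219477}{4035828} \approx 2069.8$)
$\left(\left(-12650 - -5922\right) + 32753\right) + T = \left(\left(-12650 - -5922\right) + 32753\right) + \frac{8353219477}{4035828} = \left(\left(-12650 + 5922\right) + 32753\right) + \frac{8353219477}{4035828} = \left(-6728 + 32753\right) + \frac{8353219477}{4035828} = 26025 + \frac{8353219477}{4035828} = \frac{113385643177}{4035828}$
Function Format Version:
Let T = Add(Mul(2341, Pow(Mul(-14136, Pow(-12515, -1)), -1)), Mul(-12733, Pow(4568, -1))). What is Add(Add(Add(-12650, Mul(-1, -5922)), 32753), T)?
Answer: Rational(113385643177, 4035828) ≈ 28095.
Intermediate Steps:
T = Rational(8353219477, 4035828) (T = Add(Mul(2341, Pow(Mul(-14136, Rational(-1, 12515)), -1)), Mul(-12733, Rational(1, 4568))) = Add(Mul(2341, Pow(Rational(14136, 12515), -1)), Rational(-12733, 4568)) = Add(Mul(2341, Rational(12515, 14136)), Rational(-12733, 4568)) = Add(Rational(29297615, 14136), Rational(-12733, 4568)) = Rational(8353219477, 4035828) ≈ 2069.8)
Add(Add(Add(-12650, Mul(-1, -5922)), 32753), T) = Add(Add(Add(-12650, Mul(-1, -5922)), 32753), Rational(8353219477, 4035828)) = Add(Add(Add(-12650, 5922), 32753), Rational(8353219477, 4035828)) = Add(Add(-6728, 32753), Rational(8353219477, 4035828)) = Add(26025, Rational(8353219477, 4035828)) = Rational(113385643177, 4035828)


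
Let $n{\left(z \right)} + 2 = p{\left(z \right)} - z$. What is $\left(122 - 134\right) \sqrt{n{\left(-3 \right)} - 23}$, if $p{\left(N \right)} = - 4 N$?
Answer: $- 12 i \sqrt{10} \approx - 37.947 i$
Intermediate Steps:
$n{\left(z \right)} = -2 - 5 z$
$\left(122 - 134\right) \sqrt{n{\left(-3 \right)} - 23} = \left(122 - 134\right) \sqrt{\left(-2 - -15\right) - 23} = - 12 \sqrt{\left(-2 + 15\right) - 23} = - 12 \sqrt{13 - 23} = - 12 \sqrt{-10} = - 12 i \sqrt{10}$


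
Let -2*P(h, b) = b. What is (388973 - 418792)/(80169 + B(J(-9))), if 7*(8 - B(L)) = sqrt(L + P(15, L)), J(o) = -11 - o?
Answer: -117149100187/314989215122 - 208733*I/314989215122 ≈ -0.37191 - 6.6267e-7*I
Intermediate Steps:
P(h, b) = -b/2
B(L) = 8 - sqrt(2)*sqrt(L)/14 (B(L) = 8 - sqrt(L - L/2)/7 = 8 - sqrt(2)*sqrt(L)/2/7 = 8 - sqrt(2)*sqrt(L)/14)
(388973 - 418792)/(80169 + B(J(-9))) = (388973 - 418792)/(80169 + (8 - sqrt(2)*sqrt(-11 - 1*(-9))/14)) = -29819/(80169 + (8 - sqrt(2)*sqrt(-11 + 9)/14)) = -29819/(80169 + (8 - sqrt(2)*sqrt(-2)/14)) = -29819/(80169 + (8 - sqrt(2)*I*sqrt(2)/14)) = -29819/(80169 + (8 - I/7)) = -29819*49*(80177 + I/7)/314989215122 = -1461131*(80177 + I/7)/314989215122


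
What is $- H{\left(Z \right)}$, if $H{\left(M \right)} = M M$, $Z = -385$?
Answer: $-148225$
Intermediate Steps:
$H{\left(M \right)} = M^{2}$
$- H{\left(Z \right)} = - \left(-385\right)^{2} = \left(-1\right) 148225 = -148225$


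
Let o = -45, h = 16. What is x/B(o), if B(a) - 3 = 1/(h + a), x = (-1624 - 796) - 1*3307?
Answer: -166083/86 ≈ -1931.2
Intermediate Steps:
x = -5727 (x = -2420 - 3307 = -5727)
B(a) = 3 + 1/(16 + a)
x/B(o) = -5727*(16 - 45)/(49 + 3*(-45)) = -5727*(-29/(49 - 135)) = -5727/((-1/29*(-86))) = -5727/86/29 = -5727*29/86 = -166083/86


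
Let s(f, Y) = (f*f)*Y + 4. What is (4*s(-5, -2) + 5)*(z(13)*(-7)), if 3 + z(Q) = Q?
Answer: 12530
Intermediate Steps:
z(Q) = -3 + Q
s(f, Y) = 4 + Y*f**2 (s(f, Y) = f**2*Y + 4 = Y*f**2 + 4 = 4 + Y*f**2)
(4*s(-5, -2) + 5)*(z(13)*(-7)) = (4*(4 - 2*(-5)**2) + 5)*((-3 + 13)*(-7)) = (4*(4 - 2*25) + 5)*(10*(-7)) = (4*(4 - 50) + 5)*(-70) = (4*(-46) + 5)*(-70) = (-184 + 5)*(-70) = -179*(-70) = 12530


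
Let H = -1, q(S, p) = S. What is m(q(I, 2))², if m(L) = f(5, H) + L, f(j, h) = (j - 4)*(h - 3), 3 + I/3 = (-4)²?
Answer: 1225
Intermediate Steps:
I = 39 (I = -9 + 3*(-4)² = -9 + 3*16 = -9 + 48 = 39)
f(j, h) = (-4 + j)*(-3 + h)
m(L) = -4 + L (m(L) = (12 - 4*(-1) - 3*5 - 1*5) + L = (12 + 4 - 15 - 5) + L = -4 + L)
m(q(I, 2))² = (-4 + 39)² = 35² = 1225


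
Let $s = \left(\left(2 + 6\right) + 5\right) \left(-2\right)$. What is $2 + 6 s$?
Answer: $-154$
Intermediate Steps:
$s = -26$ ($s = \left(8 + 5\right) \left(-2\right) = 13 \left(-2\right) = -26$)
$2 + 6 s = 2 + 6 \left(-26\right) = 2 - 156 = -154$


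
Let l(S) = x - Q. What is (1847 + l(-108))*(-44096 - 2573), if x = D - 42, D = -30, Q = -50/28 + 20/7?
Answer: -165574945/2 ≈ -8.2787e+7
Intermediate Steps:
Q = 15/14 (Q = -50*1/28 + 20*(1/7) = -25/14 + 20/7 = 15/14 ≈ 1.0714)
x = -72 (x = -30 - 42 = -72)
l(S) = -1023/14 (l(S) = -72 - 1*15/14 = -72 - 15/14 = -1023/14)
(1847 + l(-108))*(-44096 - 2573) = (1847 - 1023/14)*(-44096 - 2573) = (24835/14)*(-46669) = -165574945/2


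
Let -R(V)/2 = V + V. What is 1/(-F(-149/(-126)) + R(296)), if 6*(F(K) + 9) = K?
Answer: -756/888449 ≈ -0.00085092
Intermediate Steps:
F(K) = -9 + K/6
R(V) = -4*V (R(V) = -2*(V + V) = -4*V)
1/(-F(-149/(-126)) + R(296)) = 1/(-(-9 + (-149/(-126))/6) - 4*296) = 1/(-(-9 + (-149*(-1/126))/6) - 1184) = 1/(-(-9 + (1/6)*(149/126)) - 1184) = 1/(-(-9 + 149/756) - 1184) = 1/(-1*(-6655/756) - 1184) = 1/(6655/756 - 1184) = 1/(-888449/756) = -756/888449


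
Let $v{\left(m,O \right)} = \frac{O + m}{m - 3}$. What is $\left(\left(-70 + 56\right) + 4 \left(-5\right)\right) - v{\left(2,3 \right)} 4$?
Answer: $-14$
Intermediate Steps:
$v{\left(m,O \right)} = \frac{O + m}{-3 + m}$
$\left(\left(-70 + 56\right) + 4 \left(-5\right)\right) - v{\left(2,3 \right)} 4 = \left(\left(-70 + 56\right) + 4 \left(-5\right)\right) - \frac{3 + 2}{-3 + 2} \cdot 4 = \left(-14 - 20\right) - \frac{1}{-1} \cdot 5 \cdot 4 = -34 - \left(-1\right) 5 \cdot 4 = -34 - \left(-5\right) 4 = -34 - -20 = -34 + 20 = -14$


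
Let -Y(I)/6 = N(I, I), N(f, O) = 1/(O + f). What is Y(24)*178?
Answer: -89/4 ≈ -22.250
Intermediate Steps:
Y(I) = -3/I (Y(I) = -6/(I + I) = -6*1/(2*I) = -3/I)
Y(24)*178 = -3/24*178 = -3*1/24*178 = -⅛*178 = -89/4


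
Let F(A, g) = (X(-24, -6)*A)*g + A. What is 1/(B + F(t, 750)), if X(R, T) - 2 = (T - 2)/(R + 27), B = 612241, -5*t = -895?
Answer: 1/522920 ≈ 1.9123e-6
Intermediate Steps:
t = 179 (t = -⅕*(-895) = 179)
X(R, T) = 2 + (-2 + T)/(27 + R) (X(R, T) = 2 + (T - 2)/(R + 27) = 2 + (-2 + T)/(27 + R))
F(A, g) = A - 2*A*g/3 (F(A, g) = (((52 - 6 + 2*(-24))/(27 - 24))*A)*g + A = (((52 - 6 - 48)/3)*A)*g + A = (((⅓)*(-2))*A)*g + A = (-2*A/3)*g + A = -2*A*g/3 + A = A - 2*A*g/3)
1/(B + F(t, 750)) = 1/(612241 + (⅓)*179*(3 - 2*750)) = 1/(612241 + (⅓)*179*(3 - 1500)) = 1/(612241 + (⅓)*179*(-1497)) = 1/(612241 - 89321) = 1/522920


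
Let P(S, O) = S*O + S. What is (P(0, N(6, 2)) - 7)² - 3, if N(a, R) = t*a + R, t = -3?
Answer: 46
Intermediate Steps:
N(a, R) = R - 3*a (N(a, R) = -3*a + R = R - 3*a)
P(S, O) = S + O*S (P(S, O) = O*S + S = S + O*S)
(P(0, N(6, 2)) - 7)² - 3 = (0*(1 + (2 - 3*6)) - 7)² - 3 = (0*(1 + (2 - 18)) - 7)² - 3 = (0*(1 - 16) - 7)² - 3 = (0*(-15) - 7)² - 3 = (0 - 7)² - 3 = (-7)² - 3 = 49 - 3 = 46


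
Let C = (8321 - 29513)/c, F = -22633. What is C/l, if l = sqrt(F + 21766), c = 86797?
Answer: 7064*I*sqrt(3)/1475549 ≈ 0.008292*I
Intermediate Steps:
l = 17*I*sqrt(3) (l = sqrt(-22633 + 21766) = sqrt(-867) = 17*I*sqrt(3) ≈ 29.445*I)
C = -21192/86797 (C = (8321 - 29513)/86797 = -21192*1/86797 = -21192/86797 ≈ -0.24416)
C/l = -21192*(-I*sqrt(3)/51)/86797 = -(-7064)*I*sqrt(3)/1475549 = 7064*I*sqrt(3)/1475549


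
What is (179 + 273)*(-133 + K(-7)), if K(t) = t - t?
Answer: -60116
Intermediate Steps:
K(t) = 0
(179 + 273)*(-133 + K(-7)) = (179 + 273)*(-133 + 0) = 452*(-133) = -60116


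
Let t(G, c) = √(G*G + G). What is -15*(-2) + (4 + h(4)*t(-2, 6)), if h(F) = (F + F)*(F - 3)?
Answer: 34 + 8*√2 ≈ 45.314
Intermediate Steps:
t(G, c) = √(G + G²) (t(G, c) = √(G² + G) = √(G + G²))
h(F) = 2*F*(-3 + F) (h(F) = (2*F)*(-3 + F) = 2*F*(-3 + F))
-15*(-2) + (4 + h(4)*t(-2, 6)) = -15*(-2) + (4 + (2*4*(-3 + 4))*√(-2*(1 - 2))) = 30 + (4 + (2*4*1)*√(-2*(-1))) = 30 + (4 + 8*√2) = 34 + 8*√2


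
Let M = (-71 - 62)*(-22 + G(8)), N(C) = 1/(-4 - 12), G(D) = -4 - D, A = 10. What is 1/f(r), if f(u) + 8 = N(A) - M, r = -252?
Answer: -16/72481 ≈ -0.00022075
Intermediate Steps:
N(C) = -1/16 (N(C) = 1/(-16) = -1/16)
M = 4522 (M = (-71 - 62)*(-22 + (-4 - 1*8)) = -133*(-22 + (-4 - 8)) = -133*(-22 - 12) = -133*(-34) = 4522)
f(u) = -72481/16 (f(u) = -8 + (-1/16 - 1*4522) = -8 + (-1/16 - 4522) = -8 - 72353/16 = -72481/16)
1/f(r) = 1/(-72481/16) = -16/72481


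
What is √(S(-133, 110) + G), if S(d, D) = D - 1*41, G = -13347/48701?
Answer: √163003318422/48701 ≈ 8.2901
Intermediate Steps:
G = -13347/48701 (G = -13347*1/48701 = -13347/48701 ≈ -0.27406)
S(d, D) = -41 + D (S(d, D) = D - 41 = -41 + D)
√(S(-133, 110) + G) = √((-41 + 110) - 13347/48701) = √(69 - 13347/48701) = √(3347022/48701) = √163003318422/48701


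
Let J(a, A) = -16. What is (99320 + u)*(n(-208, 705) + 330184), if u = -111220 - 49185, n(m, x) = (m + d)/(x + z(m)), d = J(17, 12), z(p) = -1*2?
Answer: -746262996520/37 ≈ -2.0169e+10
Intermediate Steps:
z(p) = -2
d = -16
n(m, x) = (-16 + m)/(-2 + x) (n(m, x) = (m - 16)/(x - 2) = (-16 + m)/(-2 + x))
u = -160405
(99320 + u)*(n(-208, 705) + 330184) = (99320 - 160405)*((-16 - 208)/(-2 + 705) + 330184) = -61085*(-224/703 + 330184) = -61085*232119128/703 = -746262996520/37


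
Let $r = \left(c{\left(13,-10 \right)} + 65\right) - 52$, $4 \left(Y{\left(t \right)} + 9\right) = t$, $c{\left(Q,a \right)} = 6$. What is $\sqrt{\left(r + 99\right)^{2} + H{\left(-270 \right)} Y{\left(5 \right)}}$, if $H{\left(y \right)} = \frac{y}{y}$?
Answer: $\frac{3 \sqrt{6185}}{2} \approx 117.97$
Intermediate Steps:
$Y{\left(t \right)} = -9 + \frac{t}{4}$
$H{\left(y \right)} = 1$
$r = 19$ ($r = \left(6 + 65\right) - 52 = 71 - 52 = 19$)
$\sqrt{\left(r + 99\right)^{2} + H{\left(-270 \right)} Y{\left(5 \right)}} = \sqrt{\left(19 + 99\right)^{2} + 1 \left(-9 + \frac{1}{4} \cdot 5\right)} = \sqrt{118^{2} + 1 \left(-9 + \frac{5}{4}\right)} = \sqrt{13924 + 1 \left(- \frac{31}{4}\right)} = \sqrt{13924 - \frac{31}{4}} = \sqrt{\frac{55665}{4}} = \frac{3 \sqrt{6185}}{2}$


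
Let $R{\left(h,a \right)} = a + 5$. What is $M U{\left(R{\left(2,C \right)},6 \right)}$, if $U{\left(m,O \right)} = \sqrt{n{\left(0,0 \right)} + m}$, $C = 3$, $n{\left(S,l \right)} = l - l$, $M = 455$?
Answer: $910 \sqrt{2} \approx 1286.9$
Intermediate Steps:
$n{\left(S,l \right)} = 0$
$R{\left(h,a \right)} = 5 + a$
$U{\left(m,O \right)} = \sqrt{m}$ ($U{\left(m,O \right)} = \sqrt{0 + m} = \sqrt{m}$)
$M U{\left(R{\left(2,C \right)},6 \right)} = 455 \sqrt{5 + 3} = 455 \sqrt{8} = 455 \cdot 2 \sqrt{2} = 910 \sqrt{2}$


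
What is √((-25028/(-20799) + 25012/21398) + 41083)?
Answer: √1337609352678785069/5705859 ≈ 202.70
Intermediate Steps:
√((-25028/(-20799) + 25012/21398) + 41083) = √((-25028*(-1/20799) + 25012*(1/21398)) + 41083) = √((25028/20799 + 962/823) + 41083) = √(40606682/17117577 + 41083) = √(703282022573/17117577) = √1337609352678785069/5705859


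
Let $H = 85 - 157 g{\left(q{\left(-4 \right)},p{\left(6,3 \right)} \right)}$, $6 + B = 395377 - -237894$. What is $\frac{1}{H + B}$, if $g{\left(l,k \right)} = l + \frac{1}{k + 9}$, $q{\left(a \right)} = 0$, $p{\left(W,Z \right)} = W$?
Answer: $\frac{15}{9500093} \approx 1.5789 \cdot 10^{-6}$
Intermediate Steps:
$B = 633265$ ($B = -6 + \left(395377 - -237894\right) = -6 + \left(395377 + 237894\right) = -6 + 633271 = 633265$)
$g{\left(l,k \right)} = l + \frac{1}{9 + k}$
$H = \frac{1118}{15}$ ($H = 85 - 157 \frac{1 + 9 \cdot 0 + 6 \cdot 0}{9 + 6} = 85 - 157 \frac{1 + 0 + 0}{15} = 85 - 157 \cdot \frac{1}{15} \cdot 1 = 85 - \frac{157}{15} = \frac{1118}{15} \approx 74.533$)
$\frac{1}{H + B} = \frac{1}{\frac{1118}{15} + 633265} = \frac{1}{\frac{9500093}{15}} = \frac{15}{9500093}$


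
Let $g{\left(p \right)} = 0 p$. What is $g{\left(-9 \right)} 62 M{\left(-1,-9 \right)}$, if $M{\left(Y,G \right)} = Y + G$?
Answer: $0$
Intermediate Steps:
$g{\left(p \right)} = 0$
$M{\left(Y,G \right)} = G + Y$
$g{\left(-9 \right)} 62 M{\left(-1,-9 \right)} = 0 \cdot 62 \left(-9 - 1\right) = 0 \left(-10\right) = 0$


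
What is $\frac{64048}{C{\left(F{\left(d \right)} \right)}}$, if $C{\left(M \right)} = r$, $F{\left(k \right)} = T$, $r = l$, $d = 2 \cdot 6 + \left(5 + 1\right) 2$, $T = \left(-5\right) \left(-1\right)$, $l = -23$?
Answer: $- \frac{64048}{23} \approx -2784.7$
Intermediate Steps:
$T = 5$
$d = 24$ ($d = 12 + 6 \cdot 2 = 12 + 12 = 24$)
$r = -23$
$F{\left(k \right)} = 5$
$C{\left(M \right)} = -23$
$\frac{64048}{C{\left(F{\left(d \right)} \right)}} = \frac{64048}{-23} = 64048 \left(- \frac{1}{23}\right) = - \frac{64048}{23}$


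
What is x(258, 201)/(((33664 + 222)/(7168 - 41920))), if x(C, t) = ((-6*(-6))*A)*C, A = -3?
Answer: 484164864/16943 ≈ 28576.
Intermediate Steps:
x(C, t) = -108*C (x(C, t) = (-6*(-6)*(-3))*C = (36*(-3))*C = -108*C)
x(258, 201)/(((33664 + 222)/(7168 - 41920))) = (-108*258)/(((33664 + 222)/(7168 - 41920))) = -27864/(33886/(-34752)) = -27864/(33886*(-1/34752)) = -27864/(-16943/17376) = -27864*(-17376/16943) = 484164864/16943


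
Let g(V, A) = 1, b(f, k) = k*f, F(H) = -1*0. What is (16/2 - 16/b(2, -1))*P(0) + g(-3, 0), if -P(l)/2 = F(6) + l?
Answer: 1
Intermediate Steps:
F(H) = 0
b(f, k) = f*k
P(l) = -2*l (P(l) = -2*(0 + l) = -2*l)
(16/2 - 16/b(2, -1))*P(0) + g(-3, 0) = (16/2 - 16/(2*(-1)))*(-2*0) + 1 = (16*(1/2) - 16/(-2))*0 + 1 = (8 - 16*(-1/2))*0 + 1 = (8 + 8)*0 + 1 = 16*0 + 1 = 0 + 1 = 1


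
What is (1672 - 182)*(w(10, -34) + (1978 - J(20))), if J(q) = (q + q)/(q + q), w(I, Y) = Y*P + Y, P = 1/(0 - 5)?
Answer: 2905202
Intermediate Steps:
P = -⅕ (P = 1/(-5) = -⅕ ≈ -0.20000)
w(I, Y) = 4*Y/5 (w(I, Y) = Y*(-⅕) + Y = -Y/5 + Y = 4*Y/5)
J(q) = 1 (J(q) = (2*q)/((2*q)) = (2*q)*(1/(2*q)) = 1)
(1672 - 182)*(w(10, -34) + (1978 - J(20))) = (1672 - 182)*((⅘)*(-34) + (1978 - 1*1)) = 1490*(-136/5 + (1978 - 1)) = 1490*(-136/5 + 1977) = 1490*(9749/5) = 2905202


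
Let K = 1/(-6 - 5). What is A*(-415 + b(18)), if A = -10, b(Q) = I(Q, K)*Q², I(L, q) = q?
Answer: 48890/11 ≈ 4444.5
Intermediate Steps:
K = -1/11 (K = 1/(-11) = -1/11 ≈ -0.090909)
b(Q) = -Q²/11
A*(-415 + b(18)) = -10*(-415 - 1/11*18²) = -10*(-415 - 1/11*324) = -10*(-415 - 324/11) = -10*(-4889/11) = 48890/11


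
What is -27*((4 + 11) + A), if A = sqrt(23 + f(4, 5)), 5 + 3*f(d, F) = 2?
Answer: -405 - 27*sqrt(22) ≈ -531.64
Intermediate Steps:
f(d, F) = -1 (f(d, F) = -5/3 + (1/3)*2 = -5/3 + 2/3 = -1)
A = sqrt(22) (A = sqrt(23 - 1) = sqrt(22) ≈ 4.6904)
-27*((4 + 11) + A) = -27*((4 + 11) + sqrt(22)) = -27*(15 + sqrt(22)) = -405 - 27*sqrt(22)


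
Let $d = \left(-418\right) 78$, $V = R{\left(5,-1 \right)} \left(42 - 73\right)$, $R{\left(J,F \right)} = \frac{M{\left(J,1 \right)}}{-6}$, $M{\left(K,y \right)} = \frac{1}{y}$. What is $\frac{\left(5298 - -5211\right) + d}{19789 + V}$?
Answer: $- \frac{26514}{23753} \approx -1.1162$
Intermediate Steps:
$R{\left(J,F \right)} = - \frac{1}{6}$ ($R{\left(J,F \right)} = \frac{1}{1 \left(-6\right)} = 1 \left(- \frac{1}{6}\right) = - \frac{1}{6}$)
$V = \frac{31}{6}$ ($V = - \frac{42 - 73}{6} = \left(- \frac{1}{6}\right) \left(-31\right) = \frac{31}{6} \approx 5.1667$)
$d = -32604$
$\frac{\left(5298 - -5211\right) + d}{19789 + V} = \frac{\left(5298 - -5211\right) - 32604}{19789 + \frac{31}{6}} = \frac{\left(5298 + 5211\right) - 32604}{\frac{118765}{6}} = \left(10509 - 32604\right) \frac{6}{118765} = \left(-22095\right) \frac{6}{118765} = - \frac{26514}{23753}$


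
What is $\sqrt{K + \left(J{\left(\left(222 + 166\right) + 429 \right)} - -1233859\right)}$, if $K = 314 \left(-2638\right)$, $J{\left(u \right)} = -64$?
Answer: $\sqrt{405463} \approx 636.76$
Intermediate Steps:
$K = -828332$
$\sqrt{K + \left(J{\left(\left(222 + 166\right) + 429 \right)} - -1233859\right)} = \sqrt{-828332 - -1233795} = \sqrt{-828332 + \left(-64 + 1233859\right)} = \sqrt{-828332 + 1233795} = \sqrt{405463}$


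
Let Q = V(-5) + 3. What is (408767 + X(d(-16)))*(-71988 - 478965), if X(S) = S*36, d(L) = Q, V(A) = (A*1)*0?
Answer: -225270907875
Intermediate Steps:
V(A) = 0 (V(A) = A*0 = 0)
Q = 3 (Q = 0 + 3 = 3)
d(L) = 3
X(S) = 36*S
(408767 + X(d(-16)))*(-71988 - 478965) = (408767 + 36*3)*(-71988 - 478965) = (408767 + 108)*(-550953) = 408875*(-550953) = -225270907875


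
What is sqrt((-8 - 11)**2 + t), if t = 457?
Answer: sqrt(818) ≈ 28.601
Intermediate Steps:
sqrt((-8 - 11)**2 + t) = sqrt((-8 - 11)**2 + 457) = sqrt((-19)**2 + 457) = sqrt(361 + 457) = sqrt(818)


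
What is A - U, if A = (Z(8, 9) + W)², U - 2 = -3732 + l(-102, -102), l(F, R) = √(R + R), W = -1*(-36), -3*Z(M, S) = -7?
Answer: 46795/9 - 2*I*√51 ≈ 5199.4 - 14.283*I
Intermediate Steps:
Z(M, S) = 7/3 (Z(M, S) = -⅓*(-7) = 7/3)
W = 36
l(F, R) = √2*√R (l(F, R) = √(2*R) = √2*√R)
U = -3730 + 2*I*√51 (U = 2 + (-3732 + √2*√(-102)) = 2 + (-3732 + √2*(I*√102)) = 2 + (-3732 + 2*I*√51) = -3730 + 2*I*√51 ≈ -3730.0 + 14.283*I)
A = 13225/9 (A = (7/3 + 36)² = (115/3)² = 13225/9 ≈ 1469.4)
A - U = 13225/9 - (-3730 + 2*I*√51) = 13225/9 + (3730 - 2*I*√51) = 46795/9 - 2*I*√51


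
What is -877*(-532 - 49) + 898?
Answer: 510435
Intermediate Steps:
-877*(-532 - 49) + 898 = -877*(-581) + 898 = 509537 + 898 = 510435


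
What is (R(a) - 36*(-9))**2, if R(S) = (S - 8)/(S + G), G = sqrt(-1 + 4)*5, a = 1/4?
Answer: 150938842249/1437601 - 481748680*sqrt(3)/1437601 ≈ 1.0441e+5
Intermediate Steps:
a = 1/4 ≈ 0.25000
G = 5*sqrt(3) (G = sqrt(3)*5 = 5*sqrt(3) ≈ 8.6602)
R(S) = (-8 + S)/(S + 5*sqrt(3)) (R(S) = (S - 8)/(S + 5*sqrt(3)) = (-8 + S)/(S + 5*sqrt(3)))
(R(a) - 36*(-9))**2 = ((-8 + 1/4)/(1/4 + 5*sqrt(3)) - 36*(-9))**2 = (-31/4/(1/4 + 5*sqrt(3)) + 324)**2 = (-31/(4*(1/4 + 5*sqrt(3))) + 324)**2 = (324 - 31/(4*(1/4 + 5*sqrt(3))))**2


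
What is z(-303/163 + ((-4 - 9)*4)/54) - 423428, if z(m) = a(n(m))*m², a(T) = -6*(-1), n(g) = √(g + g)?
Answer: -2733455760154/6456267 ≈ -4.2338e+5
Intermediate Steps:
n(g) = √2*√g (n(g) = √(2*g) = √2*√g)
a(T) = 6
z(m) = 6*m²
z(-303/163 + ((-4 - 9)*4)/54) - 423428 = 6*(-303/163 + ((-4 - 9)*4)/54)² - 423428 = 6*(-303*1/163 - 13*4*(1/54))² - 423428 = 6*(-303/163 - 52*1/54)² - 423428 = 6*(-303/163 - 26/27)² - 423428 = 6*(-12419/4401)² - 423428 = 6*(154231561/19368801) - 423428 = 308463122/6456267 - 423428 = -2733455760154/6456267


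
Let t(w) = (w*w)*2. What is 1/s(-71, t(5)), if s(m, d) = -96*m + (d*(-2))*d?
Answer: 1/1816 ≈ 0.00055066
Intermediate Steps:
t(w) = 2*w**2 (t(w) = w**2*2 = 2*w**2)
s(m, d) = -96*m - 2*d**2 (s(m, d) = -96*m + (-2*d)*d = -96*m - 2*d**2)
1/s(-71, t(5)) = 1/(-96*(-71) - 2*(2*5**2)**2) = 1/(6816 - 2*(2*25)**2) = 1/(6816 - 2*50**2) = 1/(6816 - 2*2500) = 1/(6816 - 5000) = 1/1816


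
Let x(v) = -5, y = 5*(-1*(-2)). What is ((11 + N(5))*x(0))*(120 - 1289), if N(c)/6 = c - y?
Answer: -111055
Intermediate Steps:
y = 10 (y = 5*2 = 10)
N(c) = -60 + 6*c (N(c) = 6*(c - 1*10) = 6*(c - 10) = 6*(-10 + c) = -60 + 6*c)
((11 + N(5))*x(0))*(120 - 1289) = ((11 + (-60 + 6*5))*(-5))*(120 - 1289) = ((11 + (-60 + 30))*(-5))*(-1169) = ((11 - 30)*(-5))*(-1169) = -19*(-5)*(-1169) = 95*(-1169) = -111055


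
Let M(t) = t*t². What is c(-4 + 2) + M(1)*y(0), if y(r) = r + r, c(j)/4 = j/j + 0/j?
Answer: 4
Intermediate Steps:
c(j) = 4 (c(j) = 4*(j/j + 0/j) = 4*(1 + 0) = 4*1 = 4)
M(t) = t³
y(r) = 2*r
c(-4 + 2) + M(1)*y(0) = 4 + 1³*(2*0) = 4 + 1*0 = 4 + 0 = 4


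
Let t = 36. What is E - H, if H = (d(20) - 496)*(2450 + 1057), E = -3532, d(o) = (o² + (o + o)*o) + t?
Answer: -2598712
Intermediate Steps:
d(o) = 36 + 3*o² (d(o) = (o² + (o + o)*o) + 36 = (o² + (2*o)*o) + 36 = (o² + 2*o²) + 36 = 3*o² + 36 = 36 + 3*o²)
H = 2595180 (H = ((36 + 3*20²) - 496)*(2450 + 1057) = ((36 + 3*400) - 496)*3507 = ((36 + 1200) - 496)*3507 = (1236 - 496)*3507 = 740*3507 = 2595180)
E - H = -3532 - 1*2595180 = -3532 - 2595180 = -2598712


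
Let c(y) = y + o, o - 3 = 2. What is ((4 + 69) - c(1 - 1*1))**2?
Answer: 4624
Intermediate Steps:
o = 5 (o = 3 + 2 = 5)
c(y) = 5 + y (c(y) = y + 5 = 5 + y)
((4 + 69) - c(1 - 1*1))**2 = ((4 + 69) - (5 + (1 - 1*1)))**2 = (73 - (5 + (1 - 1)))**2 = (73 - (5 + 0))**2 = (73 - 1*5)**2 = (73 - 5)**2 = 68**2 = 4624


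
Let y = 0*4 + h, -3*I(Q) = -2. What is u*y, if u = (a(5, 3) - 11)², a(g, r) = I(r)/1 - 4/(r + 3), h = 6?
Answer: 726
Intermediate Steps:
I(Q) = ⅔ (I(Q) = -⅓*(-2) = ⅔)
a(g, r) = ⅔ - 4/(3 + r) (a(g, r) = (⅔)/1 - 4/(r + 3) = (⅔)*1 - 4/(3 + r) = ⅔ - 4/(3 + r))
y = 6 (y = 0*4 + 6 = 0 + 6 = 6)
u = 121 (u = (2*(-3 + 3)/(3*(3 + 3)) - 11)² = ((⅔)*0/6 - 11)² = ((⅔)*(⅙)*0 - 11)² = (0 - 11)² = (-11)² = 121)
u*y = 121*6 = 726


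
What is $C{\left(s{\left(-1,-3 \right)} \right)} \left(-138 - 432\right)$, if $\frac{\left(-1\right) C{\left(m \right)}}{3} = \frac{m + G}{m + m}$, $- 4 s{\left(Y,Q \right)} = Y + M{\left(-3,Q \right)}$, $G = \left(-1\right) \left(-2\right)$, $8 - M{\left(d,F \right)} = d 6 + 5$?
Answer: $513$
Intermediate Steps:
$M{\left(d,F \right)} = 3 - 6 d$ ($M{\left(d,F \right)} = 8 - \left(d 6 + 5\right) = 8 - \left(6 d + 5\right) = 8 - \left(5 + 6 d\right) = 3 - 6 d$)
$G = 2$
$s{\left(Y,Q \right)} = - \frac{21}{4} - \frac{Y}{4}$ ($s{\left(Y,Q \right)} = - \frac{Y + \left(3 - -18\right)}{4} = - \frac{Y + \left(3 + 18\right)}{4} = - \frac{Y + 21}{4} = - \frac{21 + Y}{4} = - \frac{21}{4} - \frac{Y}{4}$)
$C{\left(m \right)} = - \frac{3 \left(2 + m\right)}{2 m}$ ($C{\left(m \right)} = - 3 \frac{m + 2}{m + m} = - 3 \frac{2 + m}{2 m} = - \frac{3 \left(2 + m\right)}{2 m}$)
$C{\left(s{\left(-1,-3 \right)} \right)} \left(-138 - 432\right) = \left(- \frac{3}{2} - \frac{3}{- \frac{21}{4} - - \frac{1}{4}}\right) \left(-138 - 432\right) = \left(- \frac{3}{2} - \frac{3}{- \frac{21}{4} + \frac{1}{4}}\right) \left(-570\right) = \left(- \frac{3}{2} - \frac{3}{-5}\right) \left(-570\right) = \left(- \frac{3}{2} - - \frac{3}{5}\right) \left(-570\right) = \left(- \frac{3}{2} + \frac{3}{5}\right) \left(-570\right) = \left(- \frac{9}{10}\right) \left(-570\right) = 513$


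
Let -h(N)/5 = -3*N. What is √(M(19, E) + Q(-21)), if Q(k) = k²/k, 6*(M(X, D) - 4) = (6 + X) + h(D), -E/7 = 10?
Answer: 7*I*√138/6 ≈ 13.705*I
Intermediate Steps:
E = -70 (E = -7*10 = -70)
h(N) = 15*N (h(N) = -(-15)*N = 15*N)
M(X, D) = 5 + X/6 + 5*D/2 (M(X, D) = 4 + ((6 + X) + 15*D)/6 = 4 + (6 + X + 15*D)/6 = 4 + (1 + X/6 + 5*D/2) = 5 + X/6 + 5*D/2)
Q(k) = k
√(M(19, E) + Q(-21)) = √((5 + (⅙)*19 + (5/2)*(-70)) - 21) = √((5 + 19/6 - 175) - 21) = √(-1001/6 - 21) = √(-1127/6) = 7*I*√138/6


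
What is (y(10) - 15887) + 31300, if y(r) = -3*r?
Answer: 15383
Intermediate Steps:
(y(10) - 15887) + 31300 = (-3*10 - 15887) + 31300 = (-30 - 15887) + 31300 = -15917 + 31300 = 15383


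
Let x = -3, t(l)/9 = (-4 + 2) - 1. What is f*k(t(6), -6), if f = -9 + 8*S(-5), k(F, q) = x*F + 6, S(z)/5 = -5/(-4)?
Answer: 3567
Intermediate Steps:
S(z) = 25/4 (S(z) = 5*(-5/(-4)) = 5*(-5*(-1/4)) = 5*(5/4) = 25/4)
t(l) = -27 (t(l) = 9*((-4 + 2) - 1) = 9*(-2 - 1) = 9*(-3) = -27)
k(F, q) = 6 - 3*F (k(F, q) = -3*F + 6 = 6 - 3*F)
f = 41 (f = -9 + 8*(25/4) = -9 + 50 = 41)
f*k(t(6), -6) = 41*(6 - 3*(-27)) = 41*(6 + 81) = 41*87 = 3567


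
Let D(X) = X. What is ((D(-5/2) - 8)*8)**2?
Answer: 7056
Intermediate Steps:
((D(-5/2) - 8)*8)**2 = ((-5/2 - 8)*8)**2 = (-21/2*8)**2 = (-84)**2 = 7056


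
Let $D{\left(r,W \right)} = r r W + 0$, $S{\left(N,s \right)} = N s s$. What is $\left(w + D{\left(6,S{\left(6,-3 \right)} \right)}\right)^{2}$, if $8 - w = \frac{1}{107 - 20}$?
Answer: $\frac{28839851329}{7569} \approx 3.8103 \cdot 10^{6}$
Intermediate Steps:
$S{\left(N,s \right)} = N s^{2}$
$D{\left(r,W \right)} = W r^{2}$ ($D{\left(r,W \right)} = r^{2} W + 0 = W r^{2} + 0 = W r^{2}$)
$w = \frac{695}{87}$ ($w = 8 - \frac{1}{107 - 20} = 8 - \frac{1}{87} = \frac{695}{87} \approx 7.9885$)
$\left(w + D{\left(6,S{\left(6,-3 \right)} \right)}\right)^{2} = \left(\frac{695}{87} + 6 \left(-3\right)^{2} \cdot 6^{2}\right)^{2} = \left(\frac{695}{87} + 6 \cdot 9 \cdot 36\right)^{2} = \left(\frac{695}{87} + 54 \cdot 36\right)^{2} = \left(\frac{695}{87} + 1944\right)^{2} = \left(\frac{169823}{87}\right)^{2} = \frac{28839851329}{7569}$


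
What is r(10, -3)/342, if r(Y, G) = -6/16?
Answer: -1/912 ≈ -0.0010965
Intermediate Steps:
r(Y, G) = -3/8 (r(Y, G) = -6*1/16 = -3/8)
r(10, -3)/342 = -3/8/342 = (1/342)*(-3/8) = -1/912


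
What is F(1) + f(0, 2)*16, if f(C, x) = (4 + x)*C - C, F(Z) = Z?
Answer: 1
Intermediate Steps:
f(C, x) = -C + C*(4 + x) (f(C, x) = C*(4 + x) - C = -C + C*(4 + x))
F(1) + f(0, 2)*16 = 1 + (0*(3 + 2))*16 = 1 + (0*5)*16 = 1 + 0*16 = 1 + 0 = 1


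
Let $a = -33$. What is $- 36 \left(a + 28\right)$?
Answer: $180$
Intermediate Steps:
$- 36 \left(a + 28\right) = - 36 \left(-33 + 28\right) = \left(-36\right) \left(-5\right) = 180$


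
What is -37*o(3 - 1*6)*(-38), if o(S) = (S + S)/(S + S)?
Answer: 1406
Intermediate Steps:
o(S) = 1 (o(S) = (2*S)/((2*S)) = (2*S)*(1/(2*S)) = 1)
-37*o(3 - 1*6)*(-38) = -37*1*(-38) = -37*(-38) = 1406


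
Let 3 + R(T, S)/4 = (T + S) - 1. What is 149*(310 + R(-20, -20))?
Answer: 19966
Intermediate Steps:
R(T, S) = -16 + 4*S + 4*T (R(T, S) = -12 + 4*((T + S) - 1) = -12 + 4*((S + T) - 1) = -12 + 4*(-1 + S + T) = -12 + (-4 + 4*S + 4*T) = -16 + 4*S + 4*T)
149*(310 + R(-20, -20)) = 149*(310 + (-16 + 4*(-20) + 4*(-20))) = 149*(310 + (-16 - 80 - 80)) = 149*(310 - 176) = 149*134 = 19966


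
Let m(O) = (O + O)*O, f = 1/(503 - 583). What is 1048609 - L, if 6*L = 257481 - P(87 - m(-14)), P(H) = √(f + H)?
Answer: 2011391/2 + I*√122005/120 ≈ 1.0057e+6 + 2.9108*I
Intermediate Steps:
f = -1/80 (f = 1/(-80) = -1/80 ≈ -0.012500)
m(O) = 2*O² (m(O) = (2*O)*O = 2*O²)
P(H) = √(-1/80 + H)
L = 85827/2 - I*√122005/120 (L = (257481 - √(-5 + 400*(87 - 2*(-14)²))/20)/6 = (257481 - √(-5 + 400*(87 - 2*196))/20)/6 = (257481 - √(-5 + 400*(87 - 1*392))/20)/6 = (257481 - √(-5 + 400*(87 - 392))/20)/6 = (257481 - √(-5 + 400*(-305))/20)/6 = (257481 - √(-5 - 122000)/20)/6 = (257481 - √(-122005)/20)/6 = (257481 - I*√122005/20)/6 = 85827/2 - I*√122005/120 ≈ 42914.0 - 2.9108*I)
1048609 - L = 1048609 - (85827/2 - I*√122005/120) = 1048609 + (-85827/2 + I*√122005/120) = 2011391/2 + I*√122005/120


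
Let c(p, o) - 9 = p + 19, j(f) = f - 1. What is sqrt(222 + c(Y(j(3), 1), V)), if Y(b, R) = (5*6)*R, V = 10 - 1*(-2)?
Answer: 2*sqrt(70) ≈ 16.733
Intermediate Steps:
j(f) = -1 + f
V = 12 (V = 10 + 2 = 12)
Y(b, R) = 30*R
c(p, o) = 28 + p (c(p, o) = 9 + (p + 19) = 9 + (19 + p) = 28 + p)
sqrt(222 + c(Y(j(3), 1), V)) = sqrt(222 + (28 + 30*1)) = sqrt(222 + (28 + 30)) = sqrt(222 + 58) = sqrt(280) = 2*sqrt(70)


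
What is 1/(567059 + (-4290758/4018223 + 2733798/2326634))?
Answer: 4674467125691/2650699154820488960 ≈ 1.7635e-6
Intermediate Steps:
1/(567059 + (-4290758/4018223 + 2733798/2326634)) = 1/(567059 + (-4290758*1/4018223 + 2733798*(1/2326634))) = 1/(567059 + (-4290758/4018223 + 1366899/1163317)) = 1/(567059 + 500993276191/4674467125691) = 1/(2650699154820488960/4674467125691) = 4674467125691/2650699154820488960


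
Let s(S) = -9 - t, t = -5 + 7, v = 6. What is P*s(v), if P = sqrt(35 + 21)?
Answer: -22*sqrt(14) ≈ -82.316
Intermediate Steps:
t = 2
P = 2*sqrt(14) (P = sqrt(56) = 2*sqrt(14) ≈ 7.4833)
s(S) = -11 (s(S) = -9 - 1*2 = -9 - 2 = -11)
P*s(v) = (2*sqrt(14))*(-11) = -22*sqrt(14)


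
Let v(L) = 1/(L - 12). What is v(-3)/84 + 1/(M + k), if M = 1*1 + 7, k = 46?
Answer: 67/3780 ≈ 0.017725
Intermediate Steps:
v(L) = 1/(-12 + L)
M = 8 (M = 1 + 7 = 8)
v(-3)/84 + 1/(M + k) = 1/(-12 - 3*84) + 1/(8 + 46) = (1/84)/(-15) + 1/54 = -1/15*1/84 + 1/54 = -1/1260 + 1/54 = 67/3780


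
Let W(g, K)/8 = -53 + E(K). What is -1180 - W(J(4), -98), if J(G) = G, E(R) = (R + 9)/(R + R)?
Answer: -37222/49 ≈ -759.63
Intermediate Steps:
E(R) = (9 + R)/(2*R) (E(R) = (9 + R)/((2*R)) = (9 + R)*(1/(2*R)) = (9 + R)/(2*R))
W(g, K) = -424 + 4*(9 + K)/K (W(g, K) = 8*(-53 + (9 + K)/(2*K)) = -424 + 4*(9 + K)/K)
-1180 - W(J(4), -98) = -1180 - (-420 + 36/(-98)) = -1180 - (-420 + 36*(-1/98)) = -1180 - (-420 - 18/49) = -1180 - 1*(-20598/49) = -1180 + 20598/49 = -37222/49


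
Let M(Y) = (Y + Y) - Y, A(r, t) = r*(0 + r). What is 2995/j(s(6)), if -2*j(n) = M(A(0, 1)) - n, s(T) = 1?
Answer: 5990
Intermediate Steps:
A(r, t) = r² (A(r, t) = r*r = r²)
M(Y) = Y (M(Y) = 2*Y - Y = Y)
j(n) = n/2 (j(n) = -(0² - n)/2 = -(0 - n)/2 = -(-1)*n/2 = n/2)
2995/j(s(6)) = 2995/(((½)*1)) = 2995/(½) = 2995*2 = 5990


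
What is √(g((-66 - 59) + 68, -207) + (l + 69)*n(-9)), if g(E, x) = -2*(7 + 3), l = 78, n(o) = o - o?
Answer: 2*I*√5 ≈ 4.4721*I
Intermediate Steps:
n(o) = 0
g(E, x) = -20 (g(E, x) = -2*10 = -20)
√(g((-66 - 59) + 68, -207) + (l + 69)*n(-9)) = √(-20 + (78 + 69)*0) = √(-20 + 147*0) = √(-20 + 0) = √(-20) = 2*I*√5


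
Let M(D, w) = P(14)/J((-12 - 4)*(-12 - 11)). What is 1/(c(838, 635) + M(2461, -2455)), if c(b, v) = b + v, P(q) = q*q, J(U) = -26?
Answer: 13/19051 ≈ 0.00068238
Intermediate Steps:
P(q) = q**2
M(D, w) = -98/13 (M(D, w) = 14**2/(-26) = 196*(-1/26) = -98/13)
1/(c(838, 635) + M(2461, -2455)) = 1/((838 + 635) - 98/13) = 1/(1473 - 98/13) = 1/(19051/13) = 13/19051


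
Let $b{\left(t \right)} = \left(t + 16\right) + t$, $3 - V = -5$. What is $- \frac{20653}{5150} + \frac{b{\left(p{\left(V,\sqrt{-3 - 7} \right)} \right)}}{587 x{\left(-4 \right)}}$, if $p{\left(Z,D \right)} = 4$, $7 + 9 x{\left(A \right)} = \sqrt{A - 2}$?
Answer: $- \frac{134913781}{33253550} - \frac{216 i \sqrt{6}}{32285} \approx -4.0571 - 0.016388 i$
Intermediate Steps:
$x{\left(A \right)} = - \frac{7}{9} + \frac{\sqrt{-2 + A}}{9}$ ($x{\left(A \right)} = - \frac{7}{9} + \frac{\sqrt{A - 2}}{9} = - \frac{7}{9} + \frac{\sqrt{-2 + A}}{9}$)
$V = 8$ ($V = 3 - -5 = 3 + 5 = 8$)
$b{\left(t \right)} = 16 + 2 t$ ($b{\left(t \right)} = \left(16 + t\right) + t = 16 + 2 t$)
$- \frac{20653}{5150} + \frac{b{\left(p{\left(V,\sqrt{-3 - 7} \right)} \right)}}{587 x{\left(-4 \right)}} = - \frac{20653}{5150} + \frac{16 + 2 \cdot 4}{587 \left(- \frac{7}{9} + \frac{\sqrt{-2 - 4}}{9}\right)} = \left(-20653\right) \frac{1}{5150} + \frac{16 + 8}{587 \left(- \frac{7}{9} + \frac{\sqrt{-6}}{9}\right)} = - \frac{20653}{5150} + \frac{24}{587 \left(- \frac{7}{9} + \frac{i \sqrt{6}}{9}\right)} = - \frac{20653}{5150} + \frac{24}{- \frac{4109}{9} + \frac{587 i \sqrt{6}}{9}}$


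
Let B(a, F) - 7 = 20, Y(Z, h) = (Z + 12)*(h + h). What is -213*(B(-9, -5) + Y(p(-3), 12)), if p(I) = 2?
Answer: -77319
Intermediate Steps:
Y(Z, h) = 2*h*(12 + Z) (Y(Z, h) = (12 + Z)*(2*h) = 2*h*(12 + Z))
B(a, F) = 27 (B(a, F) = 7 + 20 = 27)
-213*(B(-9, -5) + Y(p(-3), 12)) = -213*(27 + 2*12*(12 + 2)) = -213*(27 + 2*12*14) = -213*(27 + 336) = -213*363 = -77319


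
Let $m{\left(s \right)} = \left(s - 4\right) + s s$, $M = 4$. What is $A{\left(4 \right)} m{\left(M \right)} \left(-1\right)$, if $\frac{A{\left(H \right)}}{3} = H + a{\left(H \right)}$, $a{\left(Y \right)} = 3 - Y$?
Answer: $-144$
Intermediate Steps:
$A{\left(H \right)} = 9$ ($A{\left(H \right)} = 3 \left(H - \left(-3 + H\right)\right) = 3 \cdot 3 = 9$)
$m{\left(s \right)} = -4 + s + s^{2}$ ($m{\left(s \right)} = \left(-4 + s\right) + s^{2} = -4 + s + s^{2}$)
$A{\left(4 \right)} m{\left(M \right)} \left(-1\right) = 9 \left(-4 + 4 + 4^{2}\right) \left(-1\right) = 9 \left(-4 + 4 + 16\right) \left(-1\right) = 9 \cdot 16 \left(-1\right) = 144 \left(-1\right) = -144$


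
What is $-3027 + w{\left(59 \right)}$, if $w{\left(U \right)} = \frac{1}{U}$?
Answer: $- \frac{178592}{59} \approx -3027.0$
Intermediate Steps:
$-3027 + w{\left(59 \right)} = -3027 + \frac{1}{59} = - \frac{178592}{59}$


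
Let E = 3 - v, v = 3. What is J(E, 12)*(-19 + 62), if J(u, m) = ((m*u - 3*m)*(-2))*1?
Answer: 3096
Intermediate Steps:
E = 0 (E = 3 - 1*3 = 3 - 3 = 0)
J(u, m) = 6*m - 2*m*u (J(u, m) = ((-3*m + m*u)*(-2))*1 = (6*m - 2*m*u)*1 = 6*m - 2*m*u)
J(E, 12)*(-19 + 62) = (2*12*(3 - 1*0))*(-19 + 62) = (2*12*(3 + 0))*43 = (2*12*3)*43 = 72*43 = 3096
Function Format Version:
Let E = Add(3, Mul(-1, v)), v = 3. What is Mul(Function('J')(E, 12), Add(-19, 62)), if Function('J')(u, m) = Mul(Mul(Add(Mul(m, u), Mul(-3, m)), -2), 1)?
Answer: 3096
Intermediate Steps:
E = 0 (E = Add(3, Mul(-1, 3)) = Add(3, -3) = 0)
Function('J')(u, m) = Add(Mul(6, m), Mul(-2, m, u)) (Function('J')(u, m) = Mul(Mul(Add(Mul(-3, m), Mul(m, u)), -2), 1) = Mul(Add(Mul(6, m), Mul(-2, m, u)), 1) = Add(Mul(6, m), Mul(-2, m, u)))
Mul(Function('J')(E, 12), Add(-19, 62)) = Mul(Mul(2, 12, Add(3, Mul(-1, 0))), Add(-19, 62)) = Mul(Mul(2, 12, Add(3, 0)), 43) = Mul(Mul(2, 12, 3), 43) = Mul(72, 43) = 3096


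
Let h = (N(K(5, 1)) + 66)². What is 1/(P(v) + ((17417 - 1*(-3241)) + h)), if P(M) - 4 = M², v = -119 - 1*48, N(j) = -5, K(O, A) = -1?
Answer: 1/52272 ≈ 1.9131e-5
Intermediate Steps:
v = -167 (v = -119 - 48 = -167)
h = 3721 (h = (-5 + 66)² = 61² = 3721)
P(M) = 4 + M²
1/(P(v) + ((17417 - 1*(-3241)) + h)) = 1/((4 + (-167)²) + ((17417 - 1*(-3241)) + 3721)) = 1/((4 + 27889) + ((17417 + 3241) + 3721)) = 1/(27893 + (20658 + 3721)) = 1/(27893 + 24379) = 1/52272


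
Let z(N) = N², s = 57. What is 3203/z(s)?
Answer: 3203/3249 ≈ 0.98584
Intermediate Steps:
3203/z(s) = 3203/(57²) = 3203/3249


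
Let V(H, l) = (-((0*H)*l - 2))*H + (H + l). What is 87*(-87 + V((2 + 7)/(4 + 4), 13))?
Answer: -49155/8 ≈ -6144.4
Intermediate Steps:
V(H, l) = l + 3*H (V(H, l) = (-(0*l - 2))*H + (H + l) = (-(0 - 2))*H + (H + l) = (-1*(-2))*H + (H + l) = 2*H + (H + l) = l + 3*H)
87*(-87 + V((2 + 7)/(4 + 4), 13)) = 87*(-87 + (13 + 3*((2 + 7)/(4 + 4)))) = 87*(-87 + (13 + 3*(9/8))) = 87*(-87 + (13 + 27/8)) = 87*(-87 + 131/8) = 87*(-565/8) = -49155/8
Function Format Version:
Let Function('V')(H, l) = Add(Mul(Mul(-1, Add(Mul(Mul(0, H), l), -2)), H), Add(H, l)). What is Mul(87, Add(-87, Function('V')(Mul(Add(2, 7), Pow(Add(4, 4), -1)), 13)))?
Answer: Rational(-49155, 8) ≈ -6144.4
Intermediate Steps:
Function('V')(H, l) = Add(l, Mul(3, H)) (Function('V')(H, l) = Add(Mul(Mul(-1, Add(Mul(0, l), -2)), H), Add(H, l)) = Add(Mul(Mul(-1, Add(0, -2)), H), Add(H, l)) = Add(Mul(Mul(-1, -2), H), Add(H, l)) = Add(Mul(2, H), Add(H, l)) = Add(l, Mul(3, H)))
Mul(87, Add(-87, Function('V')(Mul(Add(2, 7), Pow(Add(4, 4), -1)), 13))) = Mul(87, Add(-87, Add(13, Mul(3, Mul(Add(2, 7), Pow(Add(4, 4), -1)))))) = Mul(87, Add(-87, Add(13, Mul(3, Mul(9, Pow(8, -1)))))) = Mul(87, Add(-87, Add(13, Mul(3, Mul(9, Rational(1, 8)))))) = Mul(87, Add(-87, Add(13, Mul(3, Rational(9, 8))))) = Mul(87, Add(-87, Add(13, Rational(27, 8)))) = Mul(87, Add(-87, Rational(131, 8))) = Mul(87, Rational(-565, 8)) = Rational(-49155, 8)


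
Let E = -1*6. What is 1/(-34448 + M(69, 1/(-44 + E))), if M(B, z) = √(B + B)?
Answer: -17224/593332283 - √138/1186664566 ≈ -2.9039e-5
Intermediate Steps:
E = -6
M(B, z) = √2*√B (M(B, z) = √(2*B) = √2*√B)
1/(-34448 + M(69, 1/(-44 + E))) = 1/(-34448 + √2*√69) = 1/(-34448 + √138)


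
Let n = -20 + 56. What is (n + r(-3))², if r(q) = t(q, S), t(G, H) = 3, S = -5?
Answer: 1521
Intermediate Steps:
n = 36
r(q) = 3
(n + r(-3))² = (36 + 3)² = 39² = 1521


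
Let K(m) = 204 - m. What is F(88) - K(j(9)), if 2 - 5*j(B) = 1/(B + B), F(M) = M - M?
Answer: -3665/18 ≈ -203.61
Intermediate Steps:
F(M) = 0
j(B) = ⅖ - 1/(10*B) (j(B) = ⅖ - 1/(5*(B + B)) = ⅖ - 1/(2*B)/5 = ⅖ - 1/(10*B))
F(88) - K(j(9)) = 0 - (204 - (-1 + 4*9)/(10*9)) = 0 - (204 - (-1 + 36)/(10*9)) = 0 - (204 - 35/(10*9)) = 0 - (204 - 1*7/18) = 0 - (204 - 7/18) = 0 - 1*3665/18 = 0 - 3665/18 = -3665/18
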